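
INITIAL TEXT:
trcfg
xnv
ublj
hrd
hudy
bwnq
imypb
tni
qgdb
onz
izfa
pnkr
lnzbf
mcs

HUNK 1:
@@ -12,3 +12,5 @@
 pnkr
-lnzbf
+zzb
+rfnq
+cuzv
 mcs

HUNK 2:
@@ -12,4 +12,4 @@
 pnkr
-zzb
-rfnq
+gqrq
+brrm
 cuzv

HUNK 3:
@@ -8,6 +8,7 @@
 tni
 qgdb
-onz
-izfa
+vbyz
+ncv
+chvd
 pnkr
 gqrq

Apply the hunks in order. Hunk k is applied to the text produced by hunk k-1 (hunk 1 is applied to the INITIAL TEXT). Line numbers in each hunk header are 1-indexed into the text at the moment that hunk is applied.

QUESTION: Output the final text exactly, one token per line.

Answer: trcfg
xnv
ublj
hrd
hudy
bwnq
imypb
tni
qgdb
vbyz
ncv
chvd
pnkr
gqrq
brrm
cuzv
mcs

Derivation:
Hunk 1: at line 12 remove [lnzbf] add [zzb,rfnq,cuzv] -> 16 lines: trcfg xnv ublj hrd hudy bwnq imypb tni qgdb onz izfa pnkr zzb rfnq cuzv mcs
Hunk 2: at line 12 remove [zzb,rfnq] add [gqrq,brrm] -> 16 lines: trcfg xnv ublj hrd hudy bwnq imypb tni qgdb onz izfa pnkr gqrq brrm cuzv mcs
Hunk 3: at line 8 remove [onz,izfa] add [vbyz,ncv,chvd] -> 17 lines: trcfg xnv ublj hrd hudy bwnq imypb tni qgdb vbyz ncv chvd pnkr gqrq brrm cuzv mcs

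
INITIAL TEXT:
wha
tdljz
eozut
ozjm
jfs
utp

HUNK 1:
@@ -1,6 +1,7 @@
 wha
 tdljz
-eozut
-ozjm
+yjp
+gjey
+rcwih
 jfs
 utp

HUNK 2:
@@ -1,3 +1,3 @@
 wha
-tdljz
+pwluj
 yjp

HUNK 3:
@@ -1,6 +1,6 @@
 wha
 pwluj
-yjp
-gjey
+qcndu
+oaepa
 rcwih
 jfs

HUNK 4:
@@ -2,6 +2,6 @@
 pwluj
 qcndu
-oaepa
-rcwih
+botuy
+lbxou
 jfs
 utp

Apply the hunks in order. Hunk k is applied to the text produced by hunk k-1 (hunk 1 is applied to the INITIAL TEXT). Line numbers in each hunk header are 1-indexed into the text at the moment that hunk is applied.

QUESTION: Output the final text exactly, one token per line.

Hunk 1: at line 1 remove [eozut,ozjm] add [yjp,gjey,rcwih] -> 7 lines: wha tdljz yjp gjey rcwih jfs utp
Hunk 2: at line 1 remove [tdljz] add [pwluj] -> 7 lines: wha pwluj yjp gjey rcwih jfs utp
Hunk 3: at line 1 remove [yjp,gjey] add [qcndu,oaepa] -> 7 lines: wha pwluj qcndu oaepa rcwih jfs utp
Hunk 4: at line 2 remove [oaepa,rcwih] add [botuy,lbxou] -> 7 lines: wha pwluj qcndu botuy lbxou jfs utp

Answer: wha
pwluj
qcndu
botuy
lbxou
jfs
utp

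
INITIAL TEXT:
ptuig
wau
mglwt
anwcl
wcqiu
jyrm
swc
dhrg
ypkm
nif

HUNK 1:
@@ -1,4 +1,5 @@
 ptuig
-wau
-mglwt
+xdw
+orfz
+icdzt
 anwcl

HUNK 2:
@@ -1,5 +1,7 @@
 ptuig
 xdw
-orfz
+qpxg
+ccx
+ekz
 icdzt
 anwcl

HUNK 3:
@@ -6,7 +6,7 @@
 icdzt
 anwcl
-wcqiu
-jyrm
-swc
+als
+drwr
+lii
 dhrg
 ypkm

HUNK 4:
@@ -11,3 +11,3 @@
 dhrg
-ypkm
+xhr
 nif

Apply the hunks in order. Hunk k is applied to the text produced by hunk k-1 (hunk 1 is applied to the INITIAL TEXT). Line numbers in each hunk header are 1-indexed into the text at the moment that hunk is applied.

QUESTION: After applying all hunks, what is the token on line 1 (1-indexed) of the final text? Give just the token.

Hunk 1: at line 1 remove [wau,mglwt] add [xdw,orfz,icdzt] -> 11 lines: ptuig xdw orfz icdzt anwcl wcqiu jyrm swc dhrg ypkm nif
Hunk 2: at line 1 remove [orfz] add [qpxg,ccx,ekz] -> 13 lines: ptuig xdw qpxg ccx ekz icdzt anwcl wcqiu jyrm swc dhrg ypkm nif
Hunk 3: at line 6 remove [wcqiu,jyrm,swc] add [als,drwr,lii] -> 13 lines: ptuig xdw qpxg ccx ekz icdzt anwcl als drwr lii dhrg ypkm nif
Hunk 4: at line 11 remove [ypkm] add [xhr] -> 13 lines: ptuig xdw qpxg ccx ekz icdzt anwcl als drwr lii dhrg xhr nif
Final line 1: ptuig

Answer: ptuig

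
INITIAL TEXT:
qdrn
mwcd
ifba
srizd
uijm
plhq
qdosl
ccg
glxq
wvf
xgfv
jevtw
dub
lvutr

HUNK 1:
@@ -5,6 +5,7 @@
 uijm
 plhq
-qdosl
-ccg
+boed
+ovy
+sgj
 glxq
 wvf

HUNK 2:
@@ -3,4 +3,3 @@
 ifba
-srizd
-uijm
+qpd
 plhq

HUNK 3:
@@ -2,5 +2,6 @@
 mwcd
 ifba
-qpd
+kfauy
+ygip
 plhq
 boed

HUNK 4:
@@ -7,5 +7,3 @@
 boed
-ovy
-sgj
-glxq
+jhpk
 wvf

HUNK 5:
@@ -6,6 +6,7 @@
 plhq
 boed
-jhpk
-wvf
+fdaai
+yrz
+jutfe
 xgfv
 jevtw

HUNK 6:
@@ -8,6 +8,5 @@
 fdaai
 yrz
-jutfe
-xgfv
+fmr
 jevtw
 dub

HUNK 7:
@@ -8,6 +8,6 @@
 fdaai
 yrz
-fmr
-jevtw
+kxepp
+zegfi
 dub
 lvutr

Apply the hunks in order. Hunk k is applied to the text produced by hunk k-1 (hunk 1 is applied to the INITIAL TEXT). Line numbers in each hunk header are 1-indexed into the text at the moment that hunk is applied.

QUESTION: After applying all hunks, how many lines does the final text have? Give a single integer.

Hunk 1: at line 5 remove [qdosl,ccg] add [boed,ovy,sgj] -> 15 lines: qdrn mwcd ifba srizd uijm plhq boed ovy sgj glxq wvf xgfv jevtw dub lvutr
Hunk 2: at line 3 remove [srizd,uijm] add [qpd] -> 14 lines: qdrn mwcd ifba qpd plhq boed ovy sgj glxq wvf xgfv jevtw dub lvutr
Hunk 3: at line 2 remove [qpd] add [kfauy,ygip] -> 15 lines: qdrn mwcd ifba kfauy ygip plhq boed ovy sgj glxq wvf xgfv jevtw dub lvutr
Hunk 4: at line 7 remove [ovy,sgj,glxq] add [jhpk] -> 13 lines: qdrn mwcd ifba kfauy ygip plhq boed jhpk wvf xgfv jevtw dub lvutr
Hunk 5: at line 6 remove [jhpk,wvf] add [fdaai,yrz,jutfe] -> 14 lines: qdrn mwcd ifba kfauy ygip plhq boed fdaai yrz jutfe xgfv jevtw dub lvutr
Hunk 6: at line 8 remove [jutfe,xgfv] add [fmr] -> 13 lines: qdrn mwcd ifba kfauy ygip plhq boed fdaai yrz fmr jevtw dub lvutr
Hunk 7: at line 8 remove [fmr,jevtw] add [kxepp,zegfi] -> 13 lines: qdrn mwcd ifba kfauy ygip plhq boed fdaai yrz kxepp zegfi dub lvutr
Final line count: 13

Answer: 13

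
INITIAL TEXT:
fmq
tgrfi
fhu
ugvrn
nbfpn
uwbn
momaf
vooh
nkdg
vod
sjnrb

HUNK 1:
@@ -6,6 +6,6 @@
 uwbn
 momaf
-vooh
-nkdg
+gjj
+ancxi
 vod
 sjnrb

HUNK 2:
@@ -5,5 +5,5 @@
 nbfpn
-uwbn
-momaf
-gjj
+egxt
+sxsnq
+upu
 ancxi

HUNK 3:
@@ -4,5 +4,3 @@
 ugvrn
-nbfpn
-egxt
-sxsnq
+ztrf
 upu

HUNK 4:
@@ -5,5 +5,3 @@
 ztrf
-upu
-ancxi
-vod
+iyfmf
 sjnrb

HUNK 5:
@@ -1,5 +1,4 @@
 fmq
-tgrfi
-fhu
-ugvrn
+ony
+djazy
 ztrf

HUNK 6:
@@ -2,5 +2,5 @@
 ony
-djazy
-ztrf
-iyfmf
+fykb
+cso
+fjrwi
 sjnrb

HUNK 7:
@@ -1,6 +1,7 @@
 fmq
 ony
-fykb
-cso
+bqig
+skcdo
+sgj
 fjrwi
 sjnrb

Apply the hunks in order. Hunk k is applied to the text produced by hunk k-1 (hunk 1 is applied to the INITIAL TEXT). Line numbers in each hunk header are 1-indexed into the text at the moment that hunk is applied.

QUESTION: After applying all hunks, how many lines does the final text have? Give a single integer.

Answer: 7

Derivation:
Hunk 1: at line 6 remove [vooh,nkdg] add [gjj,ancxi] -> 11 lines: fmq tgrfi fhu ugvrn nbfpn uwbn momaf gjj ancxi vod sjnrb
Hunk 2: at line 5 remove [uwbn,momaf,gjj] add [egxt,sxsnq,upu] -> 11 lines: fmq tgrfi fhu ugvrn nbfpn egxt sxsnq upu ancxi vod sjnrb
Hunk 3: at line 4 remove [nbfpn,egxt,sxsnq] add [ztrf] -> 9 lines: fmq tgrfi fhu ugvrn ztrf upu ancxi vod sjnrb
Hunk 4: at line 5 remove [upu,ancxi,vod] add [iyfmf] -> 7 lines: fmq tgrfi fhu ugvrn ztrf iyfmf sjnrb
Hunk 5: at line 1 remove [tgrfi,fhu,ugvrn] add [ony,djazy] -> 6 lines: fmq ony djazy ztrf iyfmf sjnrb
Hunk 6: at line 2 remove [djazy,ztrf,iyfmf] add [fykb,cso,fjrwi] -> 6 lines: fmq ony fykb cso fjrwi sjnrb
Hunk 7: at line 1 remove [fykb,cso] add [bqig,skcdo,sgj] -> 7 lines: fmq ony bqig skcdo sgj fjrwi sjnrb
Final line count: 7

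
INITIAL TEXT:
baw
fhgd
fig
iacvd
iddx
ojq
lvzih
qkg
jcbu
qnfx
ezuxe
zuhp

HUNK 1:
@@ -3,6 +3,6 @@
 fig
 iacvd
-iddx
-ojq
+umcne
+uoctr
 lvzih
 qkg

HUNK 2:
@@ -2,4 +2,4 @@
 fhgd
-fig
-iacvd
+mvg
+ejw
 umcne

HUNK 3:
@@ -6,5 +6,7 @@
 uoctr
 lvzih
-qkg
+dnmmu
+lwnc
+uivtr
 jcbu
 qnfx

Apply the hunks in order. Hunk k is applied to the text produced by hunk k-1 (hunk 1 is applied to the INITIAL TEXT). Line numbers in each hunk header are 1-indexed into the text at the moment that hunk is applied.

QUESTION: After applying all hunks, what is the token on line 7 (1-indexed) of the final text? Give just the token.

Answer: lvzih

Derivation:
Hunk 1: at line 3 remove [iddx,ojq] add [umcne,uoctr] -> 12 lines: baw fhgd fig iacvd umcne uoctr lvzih qkg jcbu qnfx ezuxe zuhp
Hunk 2: at line 2 remove [fig,iacvd] add [mvg,ejw] -> 12 lines: baw fhgd mvg ejw umcne uoctr lvzih qkg jcbu qnfx ezuxe zuhp
Hunk 3: at line 6 remove [qkg] add [dnmmu,lwnc,uivtr] -> 14 lines: baw fhgd mvg ejw umcne uoctr lvzih dnmmu lwnc uivtr jcbu qnfx ezuxe zuhp
Final line 7: lvzih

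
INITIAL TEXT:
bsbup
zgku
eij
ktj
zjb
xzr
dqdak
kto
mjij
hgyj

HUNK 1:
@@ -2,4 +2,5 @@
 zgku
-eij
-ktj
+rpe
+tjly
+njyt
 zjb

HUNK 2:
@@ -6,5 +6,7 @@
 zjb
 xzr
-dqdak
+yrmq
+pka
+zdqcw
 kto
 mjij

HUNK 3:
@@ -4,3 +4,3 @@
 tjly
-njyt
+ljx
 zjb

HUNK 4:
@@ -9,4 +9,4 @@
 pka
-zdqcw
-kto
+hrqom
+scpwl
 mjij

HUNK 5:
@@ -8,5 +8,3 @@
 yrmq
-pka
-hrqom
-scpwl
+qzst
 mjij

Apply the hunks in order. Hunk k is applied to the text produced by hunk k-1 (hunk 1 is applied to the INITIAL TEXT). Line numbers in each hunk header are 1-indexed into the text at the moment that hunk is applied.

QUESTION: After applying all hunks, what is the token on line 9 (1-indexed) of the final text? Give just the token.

Answer: qzst

Derivation:
Hunk 1: at line 2 remove [eij,ktj] add [rpe,tjly,njyt] -> 11 lines: bsbup zgku rpe tjly njyt zjb xzr dqdak kto mjij hgyj
Hunk 2: at line 6 remove [dqdak] add [yrmq,pka,zdqcw] -> 13 lines: bsbup zgku rpe tjly njyt zjb xzr yrmq pka zdqcw kto mjij hgyj
Hunk 3: at line 4 remove [njyt] add [ljx] -> 13 lines: bsbup zgku rpe tjly ljx zjb xzr yrmq pka zdqcw kto mjij hgyj
Hunk 4: at line 9 remove [zdqcw,kto] add [hrqom,scpwl] -> 13 lines: bsbup zgku rpe tjly ljx zjb xzr yrmq pka hrqom scpwl mjij hgyj
Hunk 5: at line 8 remove [pka,hrqom,scpwl] add [qzst] -> 11 lines: bsbup zgku rpe tjly ljx zjb xzr yrmq qzst mjij hgyj
Final line 9: qzst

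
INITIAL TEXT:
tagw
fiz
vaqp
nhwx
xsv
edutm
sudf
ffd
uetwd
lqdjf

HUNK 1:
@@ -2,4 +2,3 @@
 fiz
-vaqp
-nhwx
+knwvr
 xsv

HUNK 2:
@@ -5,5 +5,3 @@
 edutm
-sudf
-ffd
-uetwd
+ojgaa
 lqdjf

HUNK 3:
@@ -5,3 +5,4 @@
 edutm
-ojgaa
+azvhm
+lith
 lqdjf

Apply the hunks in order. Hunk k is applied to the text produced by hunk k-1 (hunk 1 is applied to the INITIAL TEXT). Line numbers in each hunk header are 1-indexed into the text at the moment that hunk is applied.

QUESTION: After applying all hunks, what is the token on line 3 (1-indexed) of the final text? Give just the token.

Answer: knwvr

Derivation:
Hunk 1: at line 2 remove [vaqp,nhwx] add [knwvr] -> 9 lines: tagw fiz knwvr xsv edutm sudf ffd uetwd lqdjf
Hunk 2: at line 5 remove [sudf,ffd,uetwd] add [ojgaa] -> 7 lines: tagw fiz knwvr xsv edutm ojgaa lqdjf
Hunk 3: at line 5 remove [ojgaa] add [azvhm,lith] -> 8 lines: tagw fiz knwvr xsv edutm azvhm lith lqdjf
Final line 3: knwvr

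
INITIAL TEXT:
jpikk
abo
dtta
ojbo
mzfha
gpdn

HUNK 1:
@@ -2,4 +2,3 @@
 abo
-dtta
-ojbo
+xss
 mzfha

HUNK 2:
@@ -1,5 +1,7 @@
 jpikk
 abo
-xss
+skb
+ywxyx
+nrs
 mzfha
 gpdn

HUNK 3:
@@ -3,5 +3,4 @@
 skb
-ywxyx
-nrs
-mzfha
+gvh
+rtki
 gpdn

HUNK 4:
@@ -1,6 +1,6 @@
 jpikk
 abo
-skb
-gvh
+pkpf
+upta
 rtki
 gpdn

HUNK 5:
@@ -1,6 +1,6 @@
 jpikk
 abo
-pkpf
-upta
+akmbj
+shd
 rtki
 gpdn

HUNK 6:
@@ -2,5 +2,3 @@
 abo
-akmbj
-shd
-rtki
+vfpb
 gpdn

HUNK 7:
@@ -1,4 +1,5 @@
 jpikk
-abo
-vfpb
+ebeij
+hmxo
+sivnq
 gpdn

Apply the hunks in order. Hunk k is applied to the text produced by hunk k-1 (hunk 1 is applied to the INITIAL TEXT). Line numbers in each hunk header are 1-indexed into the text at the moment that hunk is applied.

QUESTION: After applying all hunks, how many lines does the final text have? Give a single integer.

Hunk 1: at line 2 remove [dtta,ojbo] add [xss] -> 5 lines: jpikk abo xss mzfha gpdn
Hunk 2: at line 1 remove [xss] add [skb,ywxyx,nrs] -> 7 lines: jpikk abo skb ywxyx nrs mzfha gpdn
Hunk 3: at line 3 remove [ywxyx,nrs,mzfha] add [gvh,rtki] -> 6 lines: jpikk abo skb gvh rtki gpdn
Hunk 4: at line 1 remove [skb,gvh] add [pkpf,upta] -> 6 lines: jpikk abo pkpf upta rtki gpdn
Hunk 5: at line 1 remove [pkpf,upta] add [akmbj,shd] -> 6 lines: jpikk abo akmbj shd rtki gpdn
Hunk 6: at line 2 remove [akmbj,shd,rtki] add [vfpb] -> 4 lines: jpikk abo vfpb gpdn
Hunk 7: at line 1 remove [abo,vfpb] add [ebeij,hmxo,sivnq] -> 5 lines: jpikk ebeij hmxo sivnq gpdn
Final line count: 5

Answer: 5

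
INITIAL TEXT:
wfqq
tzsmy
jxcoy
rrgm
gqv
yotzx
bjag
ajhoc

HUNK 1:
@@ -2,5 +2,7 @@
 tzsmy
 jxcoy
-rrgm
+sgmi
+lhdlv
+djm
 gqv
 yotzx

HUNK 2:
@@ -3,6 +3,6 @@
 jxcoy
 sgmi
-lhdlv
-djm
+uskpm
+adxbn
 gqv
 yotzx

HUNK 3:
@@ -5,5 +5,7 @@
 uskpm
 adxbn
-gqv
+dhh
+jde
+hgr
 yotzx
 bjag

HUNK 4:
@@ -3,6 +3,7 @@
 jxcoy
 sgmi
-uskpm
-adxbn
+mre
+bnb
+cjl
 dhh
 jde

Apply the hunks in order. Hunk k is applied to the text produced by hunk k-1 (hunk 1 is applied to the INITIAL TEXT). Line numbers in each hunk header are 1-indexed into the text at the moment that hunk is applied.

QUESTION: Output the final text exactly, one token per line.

Answer: wfqq
tzsmy
jxcoy
sgmi
mre
bnb
cjl
dhh
jde
hgr
yotzx
bjag
ajhoc

Derivation:
Hunk 1: at line 2 remove [rrgm] add [sgmi,lhdlv,djm] -> 10 lines: wfqq tzsmy jxcoy sgmi lhdlv djm gqv yotzx bjag ajhoc
Hunk 2: at line 3 remove [lhdlv,djm] add [uskpm,adxbn] -> 10 lines: wfqq tzsmy jxcoy sgmi uskpm adxbn gqv yotzx bjag ajhoc
Hunk 3: at line 5 remove [gqv] add [dhh,jde,hgr] -> 12 lines: wfqq tzsmy jxcoy sgmi uskpm adxbn dhh jde hgr yotzx bjag ajhoc
Hunk 4: at line 3 remove [uskpm,adxbn] add [mre,bnb,cjl] -> 13 lines: wfqq tzsmy jxcoy sgmi mre bnb cjl dhh jde hgr yotzx bjag ajhoc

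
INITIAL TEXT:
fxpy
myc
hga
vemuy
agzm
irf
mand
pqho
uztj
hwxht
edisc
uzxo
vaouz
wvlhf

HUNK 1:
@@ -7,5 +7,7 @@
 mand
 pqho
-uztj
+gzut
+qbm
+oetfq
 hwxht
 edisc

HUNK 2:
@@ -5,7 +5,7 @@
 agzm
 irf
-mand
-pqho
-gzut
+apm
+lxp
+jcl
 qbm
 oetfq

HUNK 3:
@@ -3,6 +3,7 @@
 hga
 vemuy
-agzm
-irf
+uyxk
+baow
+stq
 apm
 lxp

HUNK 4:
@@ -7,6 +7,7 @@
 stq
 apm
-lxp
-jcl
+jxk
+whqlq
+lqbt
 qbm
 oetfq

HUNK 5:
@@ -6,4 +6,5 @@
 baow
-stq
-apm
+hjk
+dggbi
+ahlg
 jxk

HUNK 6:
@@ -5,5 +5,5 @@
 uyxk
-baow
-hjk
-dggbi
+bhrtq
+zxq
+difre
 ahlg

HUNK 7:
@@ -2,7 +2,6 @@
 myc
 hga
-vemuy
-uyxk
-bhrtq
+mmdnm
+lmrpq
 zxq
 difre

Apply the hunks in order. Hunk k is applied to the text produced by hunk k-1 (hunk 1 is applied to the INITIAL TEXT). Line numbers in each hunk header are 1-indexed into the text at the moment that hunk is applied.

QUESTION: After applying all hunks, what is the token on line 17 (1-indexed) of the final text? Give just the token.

Answer: vaouz

Derivation:
Hunk 1: at line 7 remove [uztj] add [gzut,qbm,oetfq] -> 16 lines: fxpy myc hga vemuy agzm irf mand pqho gzut qbm oetfq hwxht edisc uzxo vaouz wvlhf
Hunk 2: at line 5 remove [mand,pqho,gzut] add [apm,lxp,jcl] -> 16 lines: fxpy myc hga vemuy agzm irf apm lxp jcl qbm oetfq hwxht edisc uzxo vaouz wvlhf
Hunk 3: at line 3 remove [agzm,irf] add [uyxk,baow,stq] -> 17 lines: fxpy myc hga vemuy uyxk baow stq apm lxp jcl qbm oetfq hwxht edisc uzxo vaouz wvlhf
Hunk 4: at line 7 remove [lxp,jcl] add [jxk,whqlq,lqbt] -> 18 lines: fxpy myc hga vemuy uyxk baow stq apm jxk whqlq lqbt qbm oetfq hwxht edisc uzxo vaouz wvlhf
Hunk 5: at line 6 remove [stq,apm] add [hjk,dggbi,ahlg] -> 19 lines: fxpy myc hga vemuy uyxk baow hjk dggbi ahlg jxk whqlq lqbt qbm oetfq hwxht edisc uzxo vaouz wvlhf
Hunk 6: at line 5 remove [baow,hjk,dggbi] add [bhrtq,zxq,difre] -> 19 lines: fxpy myc hga vemuy uyxk bhrtq zxq difre ahlg jxk whqlq lqbt qbm oetfq hwxht edisc uzxo vaouz wvlhf
Hunk 7: at line 2 remove [vemuy,uyxk,bhrtq] add [mmdnm,lmrpq] -> 18 lines: fxpy myc hga mmdnm lmrpq zxq difre ahlg jxk whqlq lqbt qbm oetfq hwxht edisc uzxo vaouz wvlhf
Final line 17: vaouz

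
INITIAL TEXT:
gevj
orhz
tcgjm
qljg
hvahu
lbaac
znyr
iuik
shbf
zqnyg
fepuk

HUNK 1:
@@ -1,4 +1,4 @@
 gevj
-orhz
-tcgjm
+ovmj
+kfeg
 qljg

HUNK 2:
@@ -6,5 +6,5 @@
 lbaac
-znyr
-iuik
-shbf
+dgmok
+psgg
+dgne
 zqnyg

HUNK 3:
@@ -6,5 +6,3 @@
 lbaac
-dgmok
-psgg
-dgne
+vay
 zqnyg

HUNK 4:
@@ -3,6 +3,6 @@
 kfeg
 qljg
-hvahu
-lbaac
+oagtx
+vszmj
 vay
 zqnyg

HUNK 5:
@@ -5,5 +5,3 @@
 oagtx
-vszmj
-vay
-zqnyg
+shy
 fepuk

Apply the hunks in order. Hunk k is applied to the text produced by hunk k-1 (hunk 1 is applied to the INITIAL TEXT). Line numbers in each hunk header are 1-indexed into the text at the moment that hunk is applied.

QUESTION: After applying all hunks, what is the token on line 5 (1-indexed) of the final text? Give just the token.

Answer: oagtx

Derivation:
Hunk 1: at line 1 remove [orhz,tcgjm] add [ovmj,kfeg] -> 11 lines: gevj ovmj kfeg qljg hvahu lbaac znyr iuik shbf zqnyg fepuk
Hunk 2: at line 6 remove [znyr,iuik,shbf] add [dgmok,psgg,dgne] -> 11 lines: gevj ovmj kfeg qljg hvahu lbaac dgmok psgg dgne zqnyg fepuk
Hunk 3: at line 6 remove [dgmok,psgg,dgne] add [vay] -> 9 lines: gevj ovmj kfeg qljg hvahu lbaac vay zqnyg fepuk
Hunk 4: at line 3 remove [hvahu,lbaac] add [oagtx,vszmj] -> 9 lines: gevj ovmj kfeg qljg oagtx vszmj vay zqnyg fepuk
Hunk 5: at line 5 remove [vszmj,vay,zqnyg] add [shy] -> 7 lines: gevj ovmj kfeg qljg oagtx shy fepuk
Final line 5: oagtx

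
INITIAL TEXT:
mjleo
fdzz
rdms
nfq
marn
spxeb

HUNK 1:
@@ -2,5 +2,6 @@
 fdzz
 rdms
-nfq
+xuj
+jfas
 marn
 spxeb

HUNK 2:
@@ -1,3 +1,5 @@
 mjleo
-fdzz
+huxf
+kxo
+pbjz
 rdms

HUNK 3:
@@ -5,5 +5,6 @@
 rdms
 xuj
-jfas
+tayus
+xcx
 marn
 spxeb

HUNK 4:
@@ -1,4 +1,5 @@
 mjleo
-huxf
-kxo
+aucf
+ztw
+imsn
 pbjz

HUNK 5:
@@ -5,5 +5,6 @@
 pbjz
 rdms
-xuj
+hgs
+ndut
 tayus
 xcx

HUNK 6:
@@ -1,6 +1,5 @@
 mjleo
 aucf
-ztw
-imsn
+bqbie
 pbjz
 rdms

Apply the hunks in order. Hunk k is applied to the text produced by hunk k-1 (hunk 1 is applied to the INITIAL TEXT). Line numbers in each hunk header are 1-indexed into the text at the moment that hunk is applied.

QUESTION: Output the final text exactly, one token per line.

Answer: mjleo
aucf
bqbie
pbjz
rdms
hgs
ndut
tayus
xcx
marn
spxeb

Derivation:
Hunk 1: at line 2 remove [nfq] add [xuj,jfas] -> 7 lines: mjleo fdzz rdms xuj jfas marn spxeb
Hunk 2: at line 1 remove [fdzz] add [huxf,kxo,pbjz] -> 9 lines: mjleo huxf kxo pbjz rdms xuj jfas marn spxeb
Hunk 3: at line 5 remove [jfas] add [tayus,xcx] -> 10 lines: mjleo huxf kxo pbjz rdms xuj tayus xcx marn spxeb
Hunk 4: at line 1 remove [huxf,kxo] add [aucf,ztw,imsn] -> 11 lines: mjleo aucf ztw imsn pbjz rdms xuj tayus xcx marn spxeb
Hunk 5: at line 5 remove [xuj] add [hgs,ndut] -> 12 lines: mjleo aucf ztw imsn pbjz rdms hgs ndut tayus xcx marn spxeb
Hunk 6: at line 1 remove [ztw,imsn] add [bqbie] -> 11 lines: mjleo aucf bqbie pbjz rdms hgs ndut tayus xcx marn spxeb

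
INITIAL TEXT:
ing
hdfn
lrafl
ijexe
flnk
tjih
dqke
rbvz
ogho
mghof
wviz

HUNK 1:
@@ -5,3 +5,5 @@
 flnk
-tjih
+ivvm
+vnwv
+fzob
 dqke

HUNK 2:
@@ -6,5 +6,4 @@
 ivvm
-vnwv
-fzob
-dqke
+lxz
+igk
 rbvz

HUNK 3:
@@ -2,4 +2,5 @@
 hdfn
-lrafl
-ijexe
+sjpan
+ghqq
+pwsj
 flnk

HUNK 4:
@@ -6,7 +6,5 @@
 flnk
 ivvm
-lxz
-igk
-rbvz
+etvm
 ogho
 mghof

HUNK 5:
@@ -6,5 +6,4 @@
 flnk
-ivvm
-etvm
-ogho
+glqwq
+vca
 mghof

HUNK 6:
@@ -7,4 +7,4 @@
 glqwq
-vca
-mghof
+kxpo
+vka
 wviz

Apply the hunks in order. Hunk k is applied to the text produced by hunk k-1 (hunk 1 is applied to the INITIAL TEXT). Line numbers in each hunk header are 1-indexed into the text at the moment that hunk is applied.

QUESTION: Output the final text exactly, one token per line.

Answer: ing
hdfn
sjpan
ghqq
pwsj
flnk
glqwq
kxpo
vka
wviz

Derivation:
Hunk 1: at line 5 remove [tjih] add [ivvm,vnwv,fzob] -> 13 lines: ing hdfn lrafl ijexe flnk ivvm vnwv fzob dqke rbvz ogho mghof wviz
Hunk 2: at line 6 remove [vnwv,fzob,dqke] add [lxz,igk] -> 12 lines: ing hdfn lrafl ijexe flnk ivvm lxz igk rbvz ogho mghof wviz
Hunk 3: at line 2 remove [lrafl,ijexe] add [sjpan,ghqq,pwsj] -> 13 lines: ing hdfn sjpan ghqq pwsj flnk ivvm lxz igk rbvz ogho mghof wviz
Hunk 4: at line 6 remove [lxz,igk,rbvz] add [etvm] -> 11 lines: ing hdfn sjpan ghqq pwsj flnk ivvm etvm ogho mghof wviz
Hunk 5: at line 6 remove [ivvm,etvm,ogho] add [glqwq,vca] -> 10 lines: ing hdfn sjpan ghqq pwsj flnk glqwq vca mghof wviz
Hunk 6: at line 7 remove [vca,mghof] add [kxpo,vka] -> 10 lines: ing hdfn sjpan ghqq pwsj flnk glqwq kxpo vka wviz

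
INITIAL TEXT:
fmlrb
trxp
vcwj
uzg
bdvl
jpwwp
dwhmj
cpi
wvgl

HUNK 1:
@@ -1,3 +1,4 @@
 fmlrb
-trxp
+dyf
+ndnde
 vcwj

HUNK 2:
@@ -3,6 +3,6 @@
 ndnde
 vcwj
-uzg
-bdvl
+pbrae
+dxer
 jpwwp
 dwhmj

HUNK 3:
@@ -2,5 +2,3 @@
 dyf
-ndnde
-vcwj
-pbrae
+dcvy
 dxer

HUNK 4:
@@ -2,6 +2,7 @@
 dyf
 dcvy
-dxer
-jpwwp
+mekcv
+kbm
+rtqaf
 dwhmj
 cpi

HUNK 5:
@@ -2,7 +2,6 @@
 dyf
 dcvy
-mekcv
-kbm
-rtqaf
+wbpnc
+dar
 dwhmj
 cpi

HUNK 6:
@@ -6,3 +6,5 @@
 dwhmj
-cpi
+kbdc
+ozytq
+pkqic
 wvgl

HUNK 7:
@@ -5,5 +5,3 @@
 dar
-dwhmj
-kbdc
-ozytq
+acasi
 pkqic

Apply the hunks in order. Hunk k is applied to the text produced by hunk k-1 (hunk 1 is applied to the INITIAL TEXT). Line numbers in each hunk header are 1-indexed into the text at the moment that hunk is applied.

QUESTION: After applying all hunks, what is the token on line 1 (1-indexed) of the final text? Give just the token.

Hunk 1: at line 1 remove [trxp] add [dyf,ndnde] -> 10 lines: fmlrb dyf ndnde vcwj uzg bdvl jpwwp dwhmj cpi wvgl
Hunk 2: at line 3 remove [uzg,bdvl] add [pbrae,dxer] -> 10 lines: fmlrb dyf ndnde vcwj pbrae dxer jpwwp dwhmj cpi wvgl
Hunk 3: at line 2 remove [ndnde,vcwj,pbrae] add [dcvy] -> 8 lines: fmlrb dyf dcvy dxer jpwwp dwhmj cpi wvgl
Hunk 4: at line 2 remove [dxer,jpwwp] add [mekcv,kbm,rtqaf] -> 9 lines: fmlrb dyf dcvy mekcv kbm rtqaf dwhmj cpi wvgl
Hunk 5: at line 2 remove [mekcv,kbm,rtqaf] add [wbpnc,dar] -> 8 lines: fmlrb dyf dcvy wbpnc dar dwhmj cpi wvgl
Hunk 6: at line 6 remove [cpi] add [kbdc,ozytq,pkqic] -> 10 lines: fmlrb dyf dcvy wbpnc dar dwhmj kbdc ozytq pkqic wvgl
Hunk 7: at line 5 remove [dwhmj,kbdc,ozytq] add [acasi] -> 8 lines: fmlrb dyf dcvy wbpnc dar acasi pkqic wvgl
Final line 1: fmlrb

Answer: fmlrb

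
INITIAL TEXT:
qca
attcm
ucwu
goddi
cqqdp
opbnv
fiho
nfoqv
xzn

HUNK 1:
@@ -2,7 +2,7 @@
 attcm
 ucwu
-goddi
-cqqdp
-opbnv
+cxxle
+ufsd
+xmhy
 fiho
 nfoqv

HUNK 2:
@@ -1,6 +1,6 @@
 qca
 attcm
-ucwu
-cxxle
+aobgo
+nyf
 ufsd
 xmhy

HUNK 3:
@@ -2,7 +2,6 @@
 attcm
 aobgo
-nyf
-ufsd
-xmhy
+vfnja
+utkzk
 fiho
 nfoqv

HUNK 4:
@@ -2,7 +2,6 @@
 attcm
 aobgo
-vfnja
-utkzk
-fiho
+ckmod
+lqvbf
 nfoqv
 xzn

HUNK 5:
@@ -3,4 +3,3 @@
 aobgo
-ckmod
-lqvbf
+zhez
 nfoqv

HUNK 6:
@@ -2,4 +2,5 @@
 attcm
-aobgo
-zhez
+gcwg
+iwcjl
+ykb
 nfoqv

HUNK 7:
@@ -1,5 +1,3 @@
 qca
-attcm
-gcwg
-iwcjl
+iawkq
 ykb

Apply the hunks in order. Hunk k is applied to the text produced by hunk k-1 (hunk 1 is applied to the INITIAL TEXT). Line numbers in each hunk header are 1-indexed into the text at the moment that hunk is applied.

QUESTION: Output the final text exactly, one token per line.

Answer: qca
iawkq
ykb
nfoqv
xzn

Derivation:
Hunk 1: at line 2 remove [goddi,cqqdp,opbnv] add [cxxle,ufsd,xmhy] -> 9 lines: qca attcm ucwu cxxle ufsd xmhy fiho nfoqv xzn
Hunk 2: at line 1 remove [ucwu,cxxle] add [aobgo,nyf] -> 9 lines: qca attcm aobgo nyf ufsd xmhy fiho nfoqv xzn
Hunk 3: at line 2 remove [nyf,ufsd,xmhy] add [vfnja,utkzk] -> 8 lines: qca attcm aobgo vfnja utkzk fiho nfoqv xzn
Hunk 4: at line 2 remove [vfnja,utkzk,fiho] add [ckmod,lqvbf] -> 7 lines: qca attcm aobgo ckmod lqvbf nfoqv xzn
Hunk 5: at line 3 remove [ckmod,lqvbf] add [zhez] -> 6 lines: qca attcm aobgo zhez nfoqv xzn
Hunk 6: at line 2 remove [aobgo,zhez] add [gcwg,iwcjl,ykb] -> 7 lines: qca attcm gcwg iwcjl ykb nfoqv xzn
Hunk 7: at line 1 remove [attcm,gcwg,iwcjl] add [iawkq] -> 5 lines: qca iawkq ykb nfoqv xzn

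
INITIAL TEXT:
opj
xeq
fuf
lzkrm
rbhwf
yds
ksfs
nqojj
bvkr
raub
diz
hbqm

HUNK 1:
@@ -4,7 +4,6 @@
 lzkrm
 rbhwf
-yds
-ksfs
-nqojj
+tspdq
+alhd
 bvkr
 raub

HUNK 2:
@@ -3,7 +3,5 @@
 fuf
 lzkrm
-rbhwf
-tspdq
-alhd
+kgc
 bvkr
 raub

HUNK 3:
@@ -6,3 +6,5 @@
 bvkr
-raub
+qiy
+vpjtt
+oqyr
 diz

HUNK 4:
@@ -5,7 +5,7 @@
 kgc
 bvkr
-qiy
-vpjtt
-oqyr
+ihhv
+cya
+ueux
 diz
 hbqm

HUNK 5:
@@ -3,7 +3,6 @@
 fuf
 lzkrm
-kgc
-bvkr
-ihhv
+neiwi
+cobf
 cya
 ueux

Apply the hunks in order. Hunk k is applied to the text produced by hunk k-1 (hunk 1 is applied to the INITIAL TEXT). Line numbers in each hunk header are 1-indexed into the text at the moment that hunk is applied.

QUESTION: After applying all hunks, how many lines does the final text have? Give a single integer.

Answer: 10

Derivation:
Hunk 1: at line 4 remove [yds,ksfs,nqojj] add [tspdq,alhd] -> 11 lines: opj xeq fuf lzkrm rbhwf tspdq alhd bvkr raub diz hbqm
Hunk 2: at line 3 remove [rbhwf,tspdq,alhd] add [kgc] -> 9 lines: opj xeq fuf lzkrm kgc bvkr raub diz hbqm
Hunk 3: at line 6 remove [raub] add [qiy,vpjtt,oqyr] -> 11 lines: opj xeq fuf lzkrm kgc bvkr qiy vpjtt oqyr diz hbqm
Hunk 4: at line 5 remove [qiy,vpjtt,oqyr] add [ihhv,cya,ueux] -> 11 lines: opj xeq fuf lzkrm kgc bvkr ihhv cya ueux diz hbqm
Hunk 5: at line 3 remove [kgc,bvkr,ihhv] add [neiwi,cobf] -> 10 lines: opj xeq fuf lzkrm neiwi cobf cya ueux diz hbqm
Final line count: 10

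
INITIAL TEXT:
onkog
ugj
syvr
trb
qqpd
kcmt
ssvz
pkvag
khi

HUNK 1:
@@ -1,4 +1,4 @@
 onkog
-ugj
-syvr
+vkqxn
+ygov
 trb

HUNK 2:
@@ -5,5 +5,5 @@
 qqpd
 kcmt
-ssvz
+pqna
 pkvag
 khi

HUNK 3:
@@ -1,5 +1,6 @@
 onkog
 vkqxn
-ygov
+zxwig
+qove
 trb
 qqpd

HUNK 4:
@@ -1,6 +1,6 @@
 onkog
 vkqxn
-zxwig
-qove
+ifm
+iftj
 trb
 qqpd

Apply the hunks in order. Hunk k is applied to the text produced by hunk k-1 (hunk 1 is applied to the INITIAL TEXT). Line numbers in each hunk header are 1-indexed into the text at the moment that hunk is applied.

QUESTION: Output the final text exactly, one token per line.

Hunk 1: at line 1 remove [ugj,syvr] add [vkqxn,ygov] -> 9 lines: onkog vkqxn ygov trb qqpd kcmt ssvz pkvag khi
Hunk 2: at line 5 remove [ssvz] add [pqna] -> 9 lines: onkog vkqxn ygov trb qqpd kcmt pqna pkvag khi
Hunk 3: at line 1 remove [ygov] add [zxwig,qove] -> 10 lines: onkog vkqxn zxwig qove trb qqpd kcmt pqna pkvag khi
Hunk 4: at line 1 remove [zxwig,qove] add [ifm,iftj] -> 10 lines: onkog vkqxn ifm iftj trb qqpd kcmt pqna pkvag khi

Answer: onkog
vkqxn
ifm
iftj
trb
qqpd
kcmt
pqna
pkvag
khi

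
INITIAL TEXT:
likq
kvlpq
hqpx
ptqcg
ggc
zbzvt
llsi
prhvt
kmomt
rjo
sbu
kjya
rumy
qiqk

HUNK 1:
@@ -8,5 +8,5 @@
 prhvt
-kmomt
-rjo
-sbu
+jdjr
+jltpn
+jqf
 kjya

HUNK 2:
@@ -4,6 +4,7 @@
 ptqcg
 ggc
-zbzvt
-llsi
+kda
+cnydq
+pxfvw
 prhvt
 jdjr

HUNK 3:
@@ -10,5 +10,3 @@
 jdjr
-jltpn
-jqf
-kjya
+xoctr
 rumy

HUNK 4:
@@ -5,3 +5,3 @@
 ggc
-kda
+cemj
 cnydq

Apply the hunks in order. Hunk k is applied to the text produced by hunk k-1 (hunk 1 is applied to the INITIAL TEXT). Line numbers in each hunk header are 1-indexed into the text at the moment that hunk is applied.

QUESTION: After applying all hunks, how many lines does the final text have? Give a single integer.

Answer: 13

Derivation:
Hunk 1: at line 8 remove [kmomt,rjo,sbu] add [jdjr,jltpn,jqf] -> 14 lines: likq kvlpq hqpx ptqcg ggc zbzvt llsi prhvt jdjr jltpn jqf kjya rumy qiqk
Hunk 2: at line 4 remove [zbzvt,llsi] add [kda,cnydq,pxfvw] -> 15 lines: likq kvlpq hqpx ptqcg ggc kda cnydq pxfvw prhvt jdjr jltpn jqf kjya rumy qiqk
Hunk 3: at line 10 remove [jltpn,jqf,kjya] add [xoctr] -> 13 lines: likq kvlpq hqpx ptqcg ggc kda cnydq pxfvw prhvt jdjr xoctr rumy qiqk
Hunk 4: at line 5 remove [kda] add [cemj] -> 13 lines: likq kvlpq hqpx ptqcg ggc cemj cnydq pxfvw prhvt jdjr xoctr rumy qiqk
Final line count: 13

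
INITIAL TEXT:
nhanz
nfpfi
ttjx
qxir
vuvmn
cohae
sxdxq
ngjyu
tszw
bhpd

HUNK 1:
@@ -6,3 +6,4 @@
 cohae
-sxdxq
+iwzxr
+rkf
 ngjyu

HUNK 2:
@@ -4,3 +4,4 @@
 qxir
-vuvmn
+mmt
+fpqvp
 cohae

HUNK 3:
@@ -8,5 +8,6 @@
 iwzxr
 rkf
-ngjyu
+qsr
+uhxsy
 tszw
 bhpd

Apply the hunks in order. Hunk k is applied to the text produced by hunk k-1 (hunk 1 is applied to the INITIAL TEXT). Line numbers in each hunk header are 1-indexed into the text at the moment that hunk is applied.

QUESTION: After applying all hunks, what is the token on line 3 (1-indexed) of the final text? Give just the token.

Hunk 1: at line 6 remove [sxdxq] add [iwzxr,rkf] -> 11 lines: nhanz nfpfi ttjx qxir vuvmn cohae iwzxr rkf ngjyu tszw bhpd
Hunk 2: at line 4 remove [vuvmn] add [mmt,fpqvp] -> 12 lines: nhanz nfpfi ttjx qxir mmt fpqvp cohae iwzxr rkf ngjyu tszw bhpd
Hunk 3: at line 8 remove [ngjyu] add [qsr,uhxsy] -> 13 lines: nhanz nfpfi ttjx qxir mmt fpqvp cohae iwzxr rkf qsr uhxsy tszw bhpd
Final line 3: ttjx

Answer: ttjx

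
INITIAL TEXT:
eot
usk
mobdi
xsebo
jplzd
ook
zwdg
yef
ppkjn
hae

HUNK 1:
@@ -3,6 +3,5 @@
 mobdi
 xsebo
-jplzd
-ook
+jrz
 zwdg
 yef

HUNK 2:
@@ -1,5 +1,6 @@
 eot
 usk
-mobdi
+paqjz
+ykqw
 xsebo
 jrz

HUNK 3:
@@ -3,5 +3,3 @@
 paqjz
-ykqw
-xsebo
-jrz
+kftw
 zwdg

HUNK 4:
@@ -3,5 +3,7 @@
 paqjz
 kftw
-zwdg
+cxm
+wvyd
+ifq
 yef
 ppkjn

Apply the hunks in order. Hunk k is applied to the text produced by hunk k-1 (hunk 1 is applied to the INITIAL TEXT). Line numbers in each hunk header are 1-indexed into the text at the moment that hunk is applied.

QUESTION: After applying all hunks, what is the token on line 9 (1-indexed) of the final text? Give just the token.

Answer: ppkjn

Derivation:
Hunk 1: at line 3 remove [jplzd,ook] add [jrz] -> 9 lines: eot usk mobdi xsebo jrz zwdg yef ppkjn hae
Hunk 2: at line 1 remove [mobdi] add [paqjz,ykqw] -> 10 lines: eot usk paqjz ykqw xsebo jrz zwdg yef ppkjn hae
Hunk 3: at line 3 remove [ykqw,xsebo,jrz] add [kftw] -> 8 lines: eot usk paqjz kftw zwdg yef ppkjn hae
Hunk 4: at line 3 remove [zwdg] add [cxm,wvyd,ifq] -> 10 lines: eot usk paqjz kftw cxm wvyd ifq yef ppkjn hae
Final line 9: ppkjn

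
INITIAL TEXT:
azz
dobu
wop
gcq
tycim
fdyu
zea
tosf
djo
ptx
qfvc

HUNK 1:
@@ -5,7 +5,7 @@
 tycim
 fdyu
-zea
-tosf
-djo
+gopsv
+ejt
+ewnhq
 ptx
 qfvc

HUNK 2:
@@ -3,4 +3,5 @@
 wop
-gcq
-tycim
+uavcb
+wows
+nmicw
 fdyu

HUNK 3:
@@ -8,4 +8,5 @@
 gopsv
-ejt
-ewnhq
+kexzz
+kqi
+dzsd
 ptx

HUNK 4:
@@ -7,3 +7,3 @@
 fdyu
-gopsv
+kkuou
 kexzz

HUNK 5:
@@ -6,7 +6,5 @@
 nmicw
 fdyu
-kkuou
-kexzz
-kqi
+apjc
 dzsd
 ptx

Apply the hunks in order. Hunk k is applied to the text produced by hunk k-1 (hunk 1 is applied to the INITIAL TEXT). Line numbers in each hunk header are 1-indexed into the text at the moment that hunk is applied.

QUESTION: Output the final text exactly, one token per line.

Answer: azz
dobu
wop
uavcb
wows
nmicw
fdyu
apjc
dzsd
ptx
qfvc

Derivation:
Hunk 1: at line 5 remove [zea,tosf,djo] add [gopsv,ejt,ewnhq] -> 11 lines: azz dobu wop gcq tycim fdyu gopsv ejt ewnhq ptx qfvc
Hunk 2: at line 3 remove [gcq,tycim] add [uavcb,wows,nmicw] -> 12 lines: azz dobu wop uavcb wows nmicw fdyu gopsv ejt ewnhq ptx qfvc
Hunk 3: at line 8 remove [ejt,ewnhq] add [kexzz,kqi,dzsd] -> 13 lines: azz dobu wop uavcb wows nmicw fdyu gopsv kexzz kqi dzsd ptx qfvc
Hunk 4: at line 7 remove [gopsv] add [kkuou] -> 13 lines: azz dobu wop uavcb wows nmicw fdyu kkuou kexzz kqi dzsd ptx qfvc
Hunk 5: at line 6 remove [kkuou,kexzz,kqi] add [apjc] -> 11 lines: azz dobu wop uavcb wows nmicw fdyu apjc dzsd ptx qfvc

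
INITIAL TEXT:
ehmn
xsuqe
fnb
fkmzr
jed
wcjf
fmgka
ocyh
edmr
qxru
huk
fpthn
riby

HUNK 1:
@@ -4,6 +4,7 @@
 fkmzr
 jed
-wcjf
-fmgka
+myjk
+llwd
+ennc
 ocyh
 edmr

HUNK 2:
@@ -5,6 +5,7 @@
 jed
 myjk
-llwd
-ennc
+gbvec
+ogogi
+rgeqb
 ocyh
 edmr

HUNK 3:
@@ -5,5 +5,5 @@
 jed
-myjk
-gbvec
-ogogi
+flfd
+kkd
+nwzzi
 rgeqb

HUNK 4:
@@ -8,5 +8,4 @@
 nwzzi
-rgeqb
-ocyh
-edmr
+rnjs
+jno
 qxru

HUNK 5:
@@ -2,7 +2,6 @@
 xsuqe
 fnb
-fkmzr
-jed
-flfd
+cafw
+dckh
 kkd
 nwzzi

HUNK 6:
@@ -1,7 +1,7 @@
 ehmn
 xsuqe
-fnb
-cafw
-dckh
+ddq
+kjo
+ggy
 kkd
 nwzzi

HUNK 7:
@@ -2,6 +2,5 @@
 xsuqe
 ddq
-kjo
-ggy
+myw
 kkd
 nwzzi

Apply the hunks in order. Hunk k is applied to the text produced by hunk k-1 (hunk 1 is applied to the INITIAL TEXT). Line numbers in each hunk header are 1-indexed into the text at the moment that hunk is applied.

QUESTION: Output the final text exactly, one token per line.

Hunk 1: at line 4 remove [wcjf,fmgka] add [myjk,llwd,ennc] -> 14 lines: ehmn xsuqe fnb fkmzr jed myjk llwd ennc ocyh edmr qxru huk fpthn riby
Hunk 2: at line 5 remove [llwd,ennc] add [gbvec,ogogi,rgeqb] -> 15 lines: ehmn xsuqe fnb fkmzr jed myjk gbvec ogogi rgeqb ocyh edmr qxru huk fpthn riby
Hunk 3: at line 5 remove [myjk,gbvec,ogogi] add [flfd,kkd,nwzzi] -> 15 lines: ehmn xsuqe fnb fkmzr jed flfd kkd nwzzi rgeqb ocyh edmr qxru huk fpthn riby
Hunk 4: at line 8 remove [rgeqb,ocyh,edmr] add [rnjs,jno] -> 14 lines: ehmn xsuqe fnb fkmzr jed flfd kkd nwzzi rnjs jno qxru huk fpthn riby
Hunk 5: at line 2 remove [fkmzr,jed,flfd] add [cafw,dckh] -> 13 lines: ehmn xsuqe fnb cafw dckh kkd nwzzi rnjs jno qxru huk fpthn riby
Hunk 6: at line 1 remove [fnb,cafw,dckh] add [ddq,kjo,ggy] -> 13 lines: ehmn xsuqe ddq kjo ggy kkd nwzzi rnjs jno qxru huk fpthn riby
Hunk 7: at line 2 remove [kjo,ggy] add [myw] -> 12 lines: ehmn xsuqe ddq myw kkd nwzzi rnjs jno qxru huk fpthn riby

Answer: ehmn
xsuqe
ddq
myw
kkd
nwzzi
rnjs
jno
qxru
huk
fpthn
riby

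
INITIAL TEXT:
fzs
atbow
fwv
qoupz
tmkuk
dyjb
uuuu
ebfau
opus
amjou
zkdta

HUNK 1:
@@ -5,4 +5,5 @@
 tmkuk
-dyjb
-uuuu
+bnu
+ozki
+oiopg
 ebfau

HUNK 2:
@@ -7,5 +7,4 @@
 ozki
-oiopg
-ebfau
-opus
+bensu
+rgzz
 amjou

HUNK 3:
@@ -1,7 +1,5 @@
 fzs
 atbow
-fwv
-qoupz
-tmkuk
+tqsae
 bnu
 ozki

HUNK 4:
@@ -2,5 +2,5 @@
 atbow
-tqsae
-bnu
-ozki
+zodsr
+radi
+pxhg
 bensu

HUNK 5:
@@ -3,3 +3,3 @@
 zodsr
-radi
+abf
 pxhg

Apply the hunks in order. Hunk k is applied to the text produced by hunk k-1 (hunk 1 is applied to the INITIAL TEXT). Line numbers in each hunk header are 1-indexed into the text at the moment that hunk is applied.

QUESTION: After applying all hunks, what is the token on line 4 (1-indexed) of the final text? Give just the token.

Answer: abf

Derivation:
Hunk 1: at line 5 remove [dyjb,uuuu] add [bnu,ozki,oiopg] -> 12 lines: fzs atbow fwv qoupz tmkuk bnu ozki oiopg ebfau opus amjou zkdta
Hunk 2: at line 7 remove [oiopg,ebfau,opus] add [bensu,rgzz] -> 11 lines: fzs atbow fwv qoupz tmkuk bnu ozki bensu rgzz amjou zkdta
Hunk 3: at line 1 remove [fwv,qoupz,tmkuk] add [tqsae] -> 9 lines: fzs atbow tqsae bnu ozki bensu rgzz amjou zkdta
Hunk 4: at line 2 remove [tqsae,bnu,ozki] add [zodsr,radi,pxhg] -> 9 lines: fzs atbow zodsr radi pxhg bensu rgzz amjou zkdta
Hunk 5: at line 3 remove [radi] add [abf] -> 9 lines: fzs atbow zodsr abf pxhg bensu rgzz amjou zkdta
Final line 4: abf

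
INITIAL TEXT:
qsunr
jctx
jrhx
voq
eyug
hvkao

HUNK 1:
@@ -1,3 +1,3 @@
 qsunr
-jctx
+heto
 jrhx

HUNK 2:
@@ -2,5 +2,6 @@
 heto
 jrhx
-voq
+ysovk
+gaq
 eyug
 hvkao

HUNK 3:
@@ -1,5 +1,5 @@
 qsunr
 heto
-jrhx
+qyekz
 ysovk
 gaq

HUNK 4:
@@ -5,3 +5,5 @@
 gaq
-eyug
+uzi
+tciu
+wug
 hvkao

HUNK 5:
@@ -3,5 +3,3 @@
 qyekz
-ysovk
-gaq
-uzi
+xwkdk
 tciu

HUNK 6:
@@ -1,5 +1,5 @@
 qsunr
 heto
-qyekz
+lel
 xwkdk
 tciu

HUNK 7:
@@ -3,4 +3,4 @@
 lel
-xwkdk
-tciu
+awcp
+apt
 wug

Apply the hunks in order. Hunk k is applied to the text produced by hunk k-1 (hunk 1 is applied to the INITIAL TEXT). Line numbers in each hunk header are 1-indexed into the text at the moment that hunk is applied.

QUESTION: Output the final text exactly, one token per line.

Answer: qsunr
heto
lel
awcp
apt
wug
hvkao

Derivation:
Hunk 1: at line 1 remove [jctx] add [heto] -> 6 lines: qsunr heto jrhx voq eyug hvkao
Hunk 2: at line 2 remove [voq] add [ysovk,gaq] -> 7 lines: qsunr heto jrhx ysovk gaq eyug hvkao
Hunk 3: at line 1 remove [jrhx] add [qyekz] -> 7 lines: qsunr heto qyekz ysovk gaq eyug hvkao
Hunk 4: at line 5 remove [eyug] add [uzi,tciu,wug] -> 9 lines: qsunr heto qyekz ysovk gaq uzi tciu wug hvkao
Hunk 5: at line 3 remove [ysovk,gaq,uzi] add [xwkdk] -> 7 lines: qsunr heto qyekz xwkdk tciu wug hvkao
Hunk 6: at line 1 remove [qyekz] add [lel] -> 7 lines: qsunr heto lel xwkdk tciu wug hvkao
Hunk 7: at line 3 remove [xwkdk,tciu] add [awcp,apt] -> 7 lines: qsunr heto lel awcp apt wug hvkao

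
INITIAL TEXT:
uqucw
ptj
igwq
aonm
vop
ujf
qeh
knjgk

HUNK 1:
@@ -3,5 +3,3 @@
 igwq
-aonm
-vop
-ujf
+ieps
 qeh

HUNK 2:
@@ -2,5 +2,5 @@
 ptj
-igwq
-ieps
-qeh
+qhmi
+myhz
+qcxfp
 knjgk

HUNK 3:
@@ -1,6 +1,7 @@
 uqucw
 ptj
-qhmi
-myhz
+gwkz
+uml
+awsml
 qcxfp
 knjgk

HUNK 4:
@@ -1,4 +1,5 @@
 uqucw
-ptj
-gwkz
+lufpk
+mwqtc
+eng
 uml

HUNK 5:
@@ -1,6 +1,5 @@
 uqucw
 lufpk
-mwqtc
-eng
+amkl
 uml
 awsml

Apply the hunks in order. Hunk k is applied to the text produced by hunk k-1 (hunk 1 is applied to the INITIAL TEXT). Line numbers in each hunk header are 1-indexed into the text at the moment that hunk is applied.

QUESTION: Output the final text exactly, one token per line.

Hunk 1: at line 3 remove [aonm,vop,ujf] add [ieps] -> 6 lines: uqucw ptj igwq ieps qeh knjgk
Hunk 2: at line 2 remove [igwq,ieps,qeh] add [qhmi,myhz,qcxfp] -> 6 lines: uqucw ptj qhmi myhz qcxfp knjgk
Hunk 3: at line 1 remove [qhmi,myhz] add [gwkz,uml,awsml] -> 7 lines: uqucw ptj gwkz uml awsml qcxfp knjgk
Hunk 4: at line 1 remove [ptj,gwkz] add [lufpk,mwqtc,eng] -> 8 lines: uqucw lufpk mwqtc eng uml awsml qcxfp knjgk
Hunk 5: at line 1 remove [mwqtc,eng] add [amkl] -> 7 lines: uqucw lufpk amkl uml awsml qcxfp knjgk

Answer: uqucw
lufpk
amkl
uml
awsml
qcxfp
knjgk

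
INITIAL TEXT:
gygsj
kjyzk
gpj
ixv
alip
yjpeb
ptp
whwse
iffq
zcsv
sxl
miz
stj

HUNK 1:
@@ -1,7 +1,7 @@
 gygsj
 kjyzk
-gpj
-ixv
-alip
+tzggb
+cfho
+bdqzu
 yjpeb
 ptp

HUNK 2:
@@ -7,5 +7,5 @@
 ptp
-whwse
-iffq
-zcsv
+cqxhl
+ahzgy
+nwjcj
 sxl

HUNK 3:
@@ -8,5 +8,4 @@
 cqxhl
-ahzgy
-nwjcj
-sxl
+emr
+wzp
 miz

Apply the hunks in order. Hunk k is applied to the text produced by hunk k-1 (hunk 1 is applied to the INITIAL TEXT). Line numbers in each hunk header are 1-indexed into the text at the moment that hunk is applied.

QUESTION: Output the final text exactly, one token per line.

Answer: gygsj
kjyzk
tzggb
cfho
bdqzu
yjpeb
ptp
cqxhl
emr
wzp
miz
stj

Derivation:
Hunk 1: at line 1 remove [gpj,ixv,alip] add [tzggb,cfho,bdqzu] -> 13 lines: gygsj kjyzk tzggb cfho bdqzu yjpeb ptp whwse iffq zcsv sxl miz stj
Hunk 2: at line 7 remove [whwse,iffq,zcsv] add [cqxhl,ahzgy,nwjcj] -> 13 lines: gygsj kjyzk tzggb cfho bdqzu yjpeb ptp cqxhl ahzgy nwjcj sxl miz stj
Hunk 3: at line 8 remove [ahzgy,nwjcj,sxl] add [emr,wzp] -> 12 lines: gygsj kjyzk tzggb cfho bdqzu yjpeb ptp cqxhl emr wzp miz stj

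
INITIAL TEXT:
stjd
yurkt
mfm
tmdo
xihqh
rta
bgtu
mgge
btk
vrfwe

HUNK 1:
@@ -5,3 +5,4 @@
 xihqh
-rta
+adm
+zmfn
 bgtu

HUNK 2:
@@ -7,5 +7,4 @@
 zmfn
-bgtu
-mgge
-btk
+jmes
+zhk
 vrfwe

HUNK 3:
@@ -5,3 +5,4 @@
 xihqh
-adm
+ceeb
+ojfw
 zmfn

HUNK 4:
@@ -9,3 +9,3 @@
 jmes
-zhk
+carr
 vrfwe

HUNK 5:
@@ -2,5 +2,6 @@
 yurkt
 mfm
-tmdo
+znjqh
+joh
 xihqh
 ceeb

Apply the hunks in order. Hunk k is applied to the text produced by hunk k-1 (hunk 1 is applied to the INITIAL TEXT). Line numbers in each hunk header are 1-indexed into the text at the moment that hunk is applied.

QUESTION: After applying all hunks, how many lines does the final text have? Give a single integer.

Answer: 12

Derivation:
Hunk 1: at line 5 remove [rta] add [adm,zmfn] -> 11 lines: stjd yurkt mfm tmdo xihqh adm zmfn bgtu mgge btk vrfwe
Hunk 2: at line 7 remove [bgtu,mgge,btk] add [jmes,zhk] -> 10 lines: stjd yurkt mfm tmdo xihqh adm zmfn jmes zhk vrfwe
Hunk 3: at line 5 remove [adm] add [ceeb,ojfw] -> 11 lines: stjd yurkt mfm tmdo xihqh ceeb ojfw zmfn jmes zhk vrfwe
Hunk 4: at line 9 remove [zhk] add [carr] -> 11 lines: stjd yurkt mfm tmdo xihqh ceeb ojfw zmfn jmes carr vrfwe
Hunk 5: at line 2 remove [tmdo] add [znjqh,joh] -> 12 lines: stjd yurkt mfm znjqh joh xihqh ceeb ojfw zmfn jmes carr vrfwe
Final line count: 12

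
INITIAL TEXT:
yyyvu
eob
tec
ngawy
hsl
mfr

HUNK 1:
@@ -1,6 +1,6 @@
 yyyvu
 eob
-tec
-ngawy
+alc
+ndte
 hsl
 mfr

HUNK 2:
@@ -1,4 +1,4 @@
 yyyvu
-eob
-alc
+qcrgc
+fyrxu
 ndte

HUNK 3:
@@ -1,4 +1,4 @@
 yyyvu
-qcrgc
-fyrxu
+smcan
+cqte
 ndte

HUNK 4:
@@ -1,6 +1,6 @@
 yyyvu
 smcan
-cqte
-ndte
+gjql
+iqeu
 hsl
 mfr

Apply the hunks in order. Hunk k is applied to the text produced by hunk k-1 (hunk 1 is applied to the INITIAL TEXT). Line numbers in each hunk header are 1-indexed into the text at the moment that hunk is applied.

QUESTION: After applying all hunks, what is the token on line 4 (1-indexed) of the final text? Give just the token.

Hunk 1: at line 1 remove [tec,ngawy] add [alc,ndte] -> 6 lines: yyyvu eob alc ndte hsl mfr
Hunk 2: at line 1 remove [eob,alc] add [qcrgc,fyrxu] -> 6 lines: yyyvu qcrgc fyrxu ndte hsl mfr
Hunk 3: at line 1 remove [qcrgc,fyrxu] add [smcan,cqte] -> 6 lines: yyyvu smcan cqte ndte hsl mfr
Hunk 4: at line 1 remove [cqte,ndte] add [gjql,iqeu] -> 6 lines: yyyvu smcan gjql iqeu hsl mfr
Final line 4: iqeu

Answer: iqeu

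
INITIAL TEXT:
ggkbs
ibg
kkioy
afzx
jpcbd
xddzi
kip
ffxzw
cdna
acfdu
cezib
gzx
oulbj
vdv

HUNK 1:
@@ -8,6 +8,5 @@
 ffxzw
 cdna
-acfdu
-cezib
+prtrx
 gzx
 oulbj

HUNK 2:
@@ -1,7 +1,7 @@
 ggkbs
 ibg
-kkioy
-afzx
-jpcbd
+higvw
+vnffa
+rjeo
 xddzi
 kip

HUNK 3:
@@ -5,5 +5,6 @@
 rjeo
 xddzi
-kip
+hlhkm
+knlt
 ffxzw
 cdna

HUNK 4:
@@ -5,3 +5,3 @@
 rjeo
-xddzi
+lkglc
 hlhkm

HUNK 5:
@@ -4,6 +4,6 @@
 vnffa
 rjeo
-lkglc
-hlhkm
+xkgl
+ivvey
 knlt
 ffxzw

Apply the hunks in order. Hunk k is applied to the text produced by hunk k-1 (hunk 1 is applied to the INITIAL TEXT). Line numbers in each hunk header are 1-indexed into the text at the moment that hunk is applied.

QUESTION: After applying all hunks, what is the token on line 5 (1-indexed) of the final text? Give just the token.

Hunk 1: at line 8 remove [acfdu,cezib] add [prtrx] -> 13 lines: ggkbs ibg kkioy afzx jpcbd xddzi kip ffxzw cdna prtrx gzx oulbj vdv
Hunk 2: at line 1 remove [kkioy,afzx,jpcbd] add [higvw,vnffa,rjeo] -> 13 lines: ggkbs ibg higvw vnffa rjeo xddzi kip ffxzw cdna prtrx gzx oulbj vdv
Hunk 3: at line 5 remove [kip] add [hlhkm,knlt] -> 14 lines: ggkbs ibg higvw vnffa rjeo xddzi hlhkm knlt ffxzw cdna prtrx gzx oulbj vdv
Hunk 4: at line 5 remove [xddzi] add [lkglc] -> 14 lines: ggkbs ibg higvw vnffa rjeo lkglc hlhkm knlt ffxzw cdna prtrx gzx oulbj vdv
Hunk 5: at line 4 remove [lkglc,hlhkm] add [xkgl,ivvey] -> 14 lines: ggkbs ibg higvw vnffa rjeo xkgl ivvey knlt ffxzw cdna prtrx gzx oulbj vdv
Final line 5: rjeo

Answer: rjeo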